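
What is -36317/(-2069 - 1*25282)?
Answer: 36317/27351 ≈ 1.3278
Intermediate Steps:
-36317/(-2069 - 1*25282) = -36317/(-2069 - 25282) = -36317/(-27351) = -36317*(-1/27351) = 36317/27351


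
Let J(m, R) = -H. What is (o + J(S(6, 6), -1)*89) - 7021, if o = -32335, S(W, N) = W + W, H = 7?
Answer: -39979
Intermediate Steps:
S(W, N) = 2*W
J(m, R) = -7 (J(m, R) = -1*7 = -7)
(o + J(S(6, 6), -1)*89) - 7021 = (-32335 - 7*89) - 7021 = (-32335 - 623) - 7021 = -32958 - 7021 = -39979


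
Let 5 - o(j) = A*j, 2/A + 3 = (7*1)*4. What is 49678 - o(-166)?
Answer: 1241493/25 ≈ 49660.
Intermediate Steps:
A = 2/25 (A = 2/(-3 + (7*1)*4) = 2/(-3 + 7*4) = 2/(-3 + 28) = 2/25 ≈ 0.080000)
o(j) = 5 - 2*j/25
49678 - o(-166) = 49678 - (5 - 2/25*(-166)) = 49678 - (5 + 332/25) = 49678 - 1*457/25 = 49678 - 457/25 = 1241493/25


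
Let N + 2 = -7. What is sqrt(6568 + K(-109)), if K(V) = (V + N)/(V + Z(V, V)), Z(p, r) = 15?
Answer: sqrt(14511485)/47 ≈ 81.051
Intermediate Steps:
N = -9 (N = -2 - 7 = -9)
K(V) = (-9 + V)/(15 + V) (K(V) = (V - 9)/(V + 15) = (-9 + V)/(15 + V))
sqrt(6568 + K(-109)) = sqrt(6568 + (-9 - 109)/(15 - 109)) = sqrt(6568 - 118/(-94)) = sqrt(6568 - 1/94*(-118)) = sqrt(6568 + 59/47) = sqrt(308755/47) = sqrt(14511485)/47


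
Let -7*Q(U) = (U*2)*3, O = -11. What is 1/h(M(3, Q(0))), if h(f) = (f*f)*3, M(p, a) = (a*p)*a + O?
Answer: 1/363 ≈ 0.0027548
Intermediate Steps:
Q(U) = -6*U/7 (Q(U) = -U*2*3/7 = -2*U*3/7 = -6*U/7)
M(p, a) = -11 + p*a² (M(p, a) = (a*p)*a - 11 = p*a² - 11 = -11 + p*a²)
h(f) = 3*f² (h(f) = f²*3 = 3*f²)
1/h(M(3, Q(0))) = 1/(3*(-11 + 3*(-6/7*0)²)²) = 1/(3*(-11 + 3*0²)²) = 1/(3*(-11 + 3*0)²) = 1/(3*(-11 + 0)²) = 1/(3*(-11)²) = 1/(3*121) = 1/363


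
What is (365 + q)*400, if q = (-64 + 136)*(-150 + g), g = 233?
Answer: 2536400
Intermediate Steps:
q = 5976 (q = (-64 + 136)*(-150 + 233) = 72*83 = 5976)
(365 + q)*400 = (365 + 5976)*400 = 6341*400 = 2536400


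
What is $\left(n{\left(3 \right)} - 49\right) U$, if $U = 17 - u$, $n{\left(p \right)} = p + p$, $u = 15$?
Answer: $-86$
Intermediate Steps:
$n{\left(p \right)} = 2 p$
$U = 2$ ($U = 17 - 15 = 2$)
$\left(n{\left(3 \right)} - 49\right) U = \left(2 \cdot 3 - 49\right) 2 = \left(6 - 49\right) 2 = \left(-43\right) 2 = -86$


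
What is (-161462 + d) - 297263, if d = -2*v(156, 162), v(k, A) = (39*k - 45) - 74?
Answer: -470655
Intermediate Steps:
v(k, A) = -119 + 39*k (v(k, A) = (-45 + 39*k) - 74 = -119 + 39*k)
d = -11930 (d = -2*(-119 + 39*156) = -2*(-119 + 6084) = -2*5965 = -11930)
(-161462 + d) - 297263 = (-161462 - 11930) - 297263 = -173392 - 297263 = -470655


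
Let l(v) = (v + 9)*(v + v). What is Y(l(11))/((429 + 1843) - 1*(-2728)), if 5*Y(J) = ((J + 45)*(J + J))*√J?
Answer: 4268*√110/125 ≈ 358.11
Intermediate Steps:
l(v) = 2*v*(9 + v) (l(v) = (9 + v)*(2*v) = 2*v*(9 + v))
Y(J) = 2*J^(3/2)*(45 + J)/5 (Y(J) = (((J + 45)*(J + J))*√J)/5 = (((45 + J)*(2*J))*√J)/5 = ((2*J*(45 + J))*√J)/5 = (2*J^(3/2)*(45 + J))/5 = 2*J^(3/2)*(45 + J)/5)
Y(l(11))/((429 + 1843) - 1*(-2728)) = (2*(2*11*(9 + 11))^(3/2)*(45 + 2*11*(9 + 11))/5)/((429 + 1843) - 1*(-2728)) = (2*(2*11*20)^(3/2)*(45 + 2*11*20)/5)/(2272 + 2728) = (2*440^(3/2)*(45 + 440)/5)/5000 = ((⅖)*(880*√110)*485)*(1/5000) = (170720*√110)*(1/5000) = 4268*√110/125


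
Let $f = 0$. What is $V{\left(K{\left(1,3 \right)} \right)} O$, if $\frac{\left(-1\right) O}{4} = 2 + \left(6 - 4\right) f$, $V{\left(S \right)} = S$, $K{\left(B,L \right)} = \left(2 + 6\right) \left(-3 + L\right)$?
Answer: $0$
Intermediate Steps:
$K{\left(B,L \right)} = -24 + 8 L$ ($K{\left(B,L \right)} = 8 \left(-3 + L\right) = -24 + 8 L$)
$O = -8$ ($O = - 4 \left(2 + \left(6 - 4\right) 0\right) = - 4 \left(2 + 2 \cdot 0\right) = - 4 \left(2 + 0\right) = \left(-4\right) 2 = -8$)
$V{\left(K{\left(1,3 \right)} \right)} O = \left(-24 + 8 \cdot 3\right) \left(-8\right) = \left(-24 + 24\right) \left(-8\right) = 0 \left(-8\right) = 0$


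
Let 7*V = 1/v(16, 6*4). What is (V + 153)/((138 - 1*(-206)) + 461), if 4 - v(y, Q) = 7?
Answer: 3212/16905 ≈ 0.19000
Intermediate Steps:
v(y, Q) = -3 (v(y, Q) = 4 - 1*7 = 4 - 7 = -3)
V = -1/21 (V = (1/7)/(-3) = (1/7)*(-1/3) = -1/21 ≈ -0.047619)
(V + 153)/((138 - 1*(-206)) + 461) = (-1/21 + 153)/((138 - 1*(-206)) + 461) = 3212/(21*((138 + 206) + 461)) = 3212/(21*(344 + 461)) = (3212/21)/805 = (3212/21)*(1/805) = 3212/16905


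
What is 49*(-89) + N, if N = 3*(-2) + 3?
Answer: -4364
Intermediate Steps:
N = -3 (N = -6 + 3 = -3)
49*(-89) + N = 49*(-89) - 3 = -4361 - 3 = -4364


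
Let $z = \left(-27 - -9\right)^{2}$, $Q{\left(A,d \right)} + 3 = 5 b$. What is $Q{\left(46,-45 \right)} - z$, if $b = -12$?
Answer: $-387$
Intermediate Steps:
$Q{\left(A,d \right)} = -63$ ($Q{\left(A,d \right)} = -3 + 5 \left(-12\right) = -3 - 60 = -63$)
$z = 324$ ($z = \left(-27 + \left(-4 + 13\right)\right)^{2} = \left(-27 + 9\right)^{2} = \left(-18\right)^{2} = 324$)
$Q{\left(46,-45 \right)} - z = -63 - 324 = -387$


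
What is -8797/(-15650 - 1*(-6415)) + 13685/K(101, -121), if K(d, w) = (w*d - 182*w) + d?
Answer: 213488869/91444970 ≈ 2.3346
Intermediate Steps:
K(d, w) = d - 182*w + d*w (K(d, w) = (d*w - 182*w) + d = (-182*w + d*w) + d = d - 182*w + d*w)
-8797/(-15650 - 1*(-6415)) + 13685/K(101, -121) = -8797/(-15650 - 1*(-6415)) + 13685/(101 - 182*(-121) + 101*(-121)) = -8797/(-15650 + 6415) + 13685/(101 + 22022 - 12221) = -8797/(-9235) + 13685/9902 = -8797*(-1/9235) + 13685*(1/9902) = 8797/9235 + 13685/9902 = 213488869/91444970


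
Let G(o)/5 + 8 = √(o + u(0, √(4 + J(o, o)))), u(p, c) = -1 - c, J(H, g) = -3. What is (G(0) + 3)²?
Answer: 1319 - 370*I*√2 ≈ 1319.0 - 523.26*I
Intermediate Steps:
G(o) = -40 + 5*√(-2 + o) (G(o) = -40 + 5*√(o + (-1 - √(4 - 3))) = -40 + 5*√(o + (-1 - √1)) = -40 + 5*√(o + (-1 - 1*1)) = -40 + 5*√(o + (-1 - 1)) = -40 + 5*√(o - 2) = -40 + 5*√(-2 + o))
(G(0) + 3)² = ((-40 + 5*√(-2 + 0)) + 3)² = ((-40 + 5*√(-2)) + 3)² = ((-40 + 5*(I*√2)) + 3)² = ((-40 + 5*I*√2) + 3)² = (-37 + 5*I*√2)²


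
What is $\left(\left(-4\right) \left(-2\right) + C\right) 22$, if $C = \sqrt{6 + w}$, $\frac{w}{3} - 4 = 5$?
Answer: $176 + 22 \sqrt{33} \approx 302.38$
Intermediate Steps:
$w = 27$ ($w = 12 + 3 \cdot 5 = 12 + 15 = 27$)
$C = \sqrt{33}$ ($C = \sqrt{6 + 27} = \sqrt{33} \approx 5.7446$)
$\left(\left(-4\right) \left(-2\right) + C\right) 22 = \left(\left(-4\right) \left(-2\right) + \sqrt{33}\right) 22 = \left(8 + \sqrt{33}\right) 22 = 176 + 22 \sqrt{33}$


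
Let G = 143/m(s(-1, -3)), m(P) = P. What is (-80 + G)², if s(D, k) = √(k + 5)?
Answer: 33249/2 - 11440*√2 ≈ 445.90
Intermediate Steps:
s(D, k) = √(5 + k)
G = 143*√2/2 (G = 143/(√(5 - 3)) = 143/(√2) = 143*(√2/2) = 143*√2/2 ≈ 101.12)
(-80 + G)² = (-80 + 143*√2/2)²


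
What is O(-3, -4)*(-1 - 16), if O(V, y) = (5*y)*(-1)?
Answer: -340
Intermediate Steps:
O(V, y) = -5*y
O(-3, -4)*(-1 - 16) = (-5*(-4))*(-1 - 16) = 20*(-17) = -340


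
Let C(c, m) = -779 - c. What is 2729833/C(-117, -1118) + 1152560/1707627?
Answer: -4660773541571/1130449074 ≈ -4122.9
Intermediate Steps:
2729833/C(-117, -1118) + 1152560/1707627 = 2729833/(-779 - 1*(-117)) + 1152560/1707627 = 2729833/(-779 + 117) + 1152560*(1/1707627) = 2729833/(-662) + 1152560/1707627 = 2729833*(-1/662) + 1152560/1707627 = -2729833/662 + 1152560/1707627 = -4660773541571/1130449074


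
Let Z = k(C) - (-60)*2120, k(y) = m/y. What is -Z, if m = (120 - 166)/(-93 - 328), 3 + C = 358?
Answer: -19010676046/149455 ≈ -1.2720e+5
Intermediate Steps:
C = 355 (C = -3 + 358 = 355)
m = 46/421 (m = -46/(-421) = -46*(-1/421) = 46/421 ≈ 0.10926)
k(y) = 46/(421*y)
Z = 19010676046/149455 (Z = (46/421)/355 - (-60)*2120 = (46/421)*(1/355) - 1*(-127200) = 46/149455 + 127200 = 19010676046/149455 ≈ 1.2720e+5)
-Z = -1*19010676046/149455 = -19010676046/149455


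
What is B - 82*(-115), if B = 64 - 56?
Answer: 9438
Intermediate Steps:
B = 8
B - 82*(-115) = 8 - 82*(-115) = 8 + 9430 = 9438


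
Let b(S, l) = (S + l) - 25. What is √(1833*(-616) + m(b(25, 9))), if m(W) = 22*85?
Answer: I*√1127258 ≈ 1061.7*I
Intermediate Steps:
b(S, l) = -25 + S + l
m(W) = 1870
√(1833*(-616) + m(b(25, 9))) = √(1833*(-616) + 1870) = √(-1129128 + 1870) = √(-1127258) = I*√1127258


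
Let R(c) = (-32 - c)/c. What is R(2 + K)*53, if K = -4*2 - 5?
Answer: 1113/11 ≈ 101.18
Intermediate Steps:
K = -13 (K = -8 - 5 = -13)
R(c) = (-32 - c)/c
R(2 + K)*53 = ((-32 - (2 - 13))/(2 - 13))*53 = ((-32 - 1*(-11))/(-11))*53 = -(-32 + 11)/11*53 = -1/11*(-21)*53 = (21/11)*53 = 1113/11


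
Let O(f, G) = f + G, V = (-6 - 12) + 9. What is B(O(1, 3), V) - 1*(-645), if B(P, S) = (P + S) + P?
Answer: 644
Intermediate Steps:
V = -9 (V = -18 + 9 = -9)
O(f, G) = G + f
B(P, S) = S + 2*P
B(O(1, 3), V) - 1*(-645) = (-9 + 2*(3 + 1)) - 1*(-645) = (-9 + 2*4) + 645 = (-9 + 8) + 645 = -1 + 645 = 644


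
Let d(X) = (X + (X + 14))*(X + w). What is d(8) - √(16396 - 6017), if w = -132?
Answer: -3720 - √10379 ≈ -3821.9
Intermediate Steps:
d(X) = (-132 + X)*(14 + 2*X) (d(X) = (X + (X + 14))*(X - 132) = (X + (14 + X))*(-132 + X) = (14 + 2*X)*(-132 + X) = (-132 + X)*(14 + 2*X))
d(8) - √(16396 - 6017) = (-1848 - 250*8 + 2*8²) - √(16396 - 6017) = (-1848 - 2000 + 2*64) - √10379 = (-1848 - 2000 + 128) - √10379 = -3720 - √10379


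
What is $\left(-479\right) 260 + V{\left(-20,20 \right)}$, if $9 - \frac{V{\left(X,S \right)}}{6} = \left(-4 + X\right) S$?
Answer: $-121606$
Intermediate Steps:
$V{\left(X,S \right)} = 54 - 6 S \left(-4 + X\right)$ ($V{\left(X,S \right)} = 54 - 6 \left(-4 + X\right) S = 54 - 6 S \left(-4 + X\right)$)
$\left(-479\right) 260 + V{\left(-20,20 \right)} = \left(-479\right) 260 + \left(54 + 24 \cdot 20 - 120 \left(-20\right)\right) = -124540 + \left(54 + 480 + 2400\right) = -124540 + 2934 = -121606$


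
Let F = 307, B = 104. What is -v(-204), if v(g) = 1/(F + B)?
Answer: -1/411 ≈ -0.0024331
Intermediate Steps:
v(g) = 1/411 (v(g) = 1/(307 + 104) = 1/411)
-v(-204) = -1*1/411 = -1/411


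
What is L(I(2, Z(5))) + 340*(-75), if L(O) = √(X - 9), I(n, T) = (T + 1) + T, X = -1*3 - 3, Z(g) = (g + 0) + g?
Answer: -25500 + I*√15 ≈ -25500.0 + 3.873*I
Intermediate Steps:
Z(g) = 2*g (Z(g) = g + g = 2*g)
X = -6 (X = -3 - 3 = -6)
I(n, T) = 1 + 2*T (I(n, T) = (1 + T) + T = 1 + 2*T)
L(O) = I*√15 (L(O) = √(-6 - 9) = √(-15) = I*√15)
L(I(2, Z(5))) + 340*(-75) = I*√15 + 340*(-75) = I*√15 - 25500 = -25500 + I*√15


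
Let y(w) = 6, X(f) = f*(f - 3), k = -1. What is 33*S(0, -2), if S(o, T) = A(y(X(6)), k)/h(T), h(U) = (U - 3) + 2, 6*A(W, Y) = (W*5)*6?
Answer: -330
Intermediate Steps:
X(f) = f*(-3 + f)
A(W, Y) = 5*W (A(W, Y) = ((W*5)*6)/6 = ((5*W)*6)/6 = (30*W)/6 = 5*W)
h(U) = -1 + U (h(U) = (-3 + U) + 2 = -1 + U)
S(o, T) = 30/(-1 + T) (S(o, T) = (5*6)/(-1 + T) = 30/(-1 + T))
33*S(0, -2) = 33*(30/(-1 - 2)) = 33*(30/(-3)) = 33*(30*(-1/3)) = 33*(-10) = -330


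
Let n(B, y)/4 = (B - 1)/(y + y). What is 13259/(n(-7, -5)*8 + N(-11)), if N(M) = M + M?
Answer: 66295/18 ≈ 3683.1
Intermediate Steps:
N(M) = 2*M
n(B, y) = 2*(-1 + B)/y (n(B, y) = 4*((B - 1)/(y + y)) = 4*((-1 + B)/((2*y))) = 4*((-1 + B)*(1/(2*y))) = 4*((-1 + B)/(2*y)) = 2*(-1 + B)/y)
13259/(n(-7, -5)*8 + N(-11)) = 13259/((2*(-1 - 7)/(-5))*8 + 2*(-11)) = 13259/((2*(-⅕)*(-8))*8 - 22) = 13259/((16/5)*8 - 22) = 13259/(128/5 - 22) = 13259/(18/5) = 13259*(5/18) = 66295/18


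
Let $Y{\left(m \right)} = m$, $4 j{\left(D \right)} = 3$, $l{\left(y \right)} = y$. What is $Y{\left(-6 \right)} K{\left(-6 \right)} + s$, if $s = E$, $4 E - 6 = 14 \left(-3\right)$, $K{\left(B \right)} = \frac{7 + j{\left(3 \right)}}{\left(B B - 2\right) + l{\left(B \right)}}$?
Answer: $- \frac{597}{56} \approx -10.661$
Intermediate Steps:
$j{\left(D \right)} = \frac{3}{4}$ ($j{\left(D \right)} = \frac{1}{4} \cdot 3 = \frac{3}{4}$)
$K{\left(B \right)} = \frac{31}{4 \left(-2 + B + B^{2}\right)}$ ($K{\left(B \right)} = \frac{7 + \frac{3}{4}}{\left(B B - 2\right) + B} = \frac{31}{4 \left(\left(B^{2} - 2\right) + B\right)} = \frac{31}{4 \left(\left(-2 + B^{2}\right) + B\right)} = \frac{31}{4 \left(-2 + B + B^{2}\right)}$)
$E = -9$ ($E = \frac{3}{2} + \frac{14 \left(-3\right)}{4} = \frac{3}{2} + \frac{1}{4} \left(-42\right) = \frac{3}{2} - \frac{21}{2} = -9$)
$s = -9$
$Y{\left(-6 \right)} K{\left(-6 \right)} + s = - 6 \frac{31}{4 \left(-2 - 6 + \left(-6\right)^{2}\right)} - 9 = - 6 \frac{31}{4 \left(-2 - 6 + 36\right)} - 9 = - 6 \frac{31}{4 \cdot 28} - 9 = - 6 \cdot \frac{31}{4} \cdot \frac{1}{28} - 9 = \left(-6\right) \frac{31}{112} - 9 = - \frac{93}{56} - 9 = - \frac{597}{56}$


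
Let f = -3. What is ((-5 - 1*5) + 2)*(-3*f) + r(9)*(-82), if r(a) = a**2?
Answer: -6714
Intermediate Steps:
((-5 - 1*5) + 2)*(-3*f) + r(9)*(-82) = ((-5 - 1*5) + 2)*(-3*(-3)) + 9**2*(-82) = ((-5 - 5) + 2)*9 + 81*(-82) = (-10 + 2)*9 - 6642 = -8*9 - 6642 = -72 - 6642 = -6714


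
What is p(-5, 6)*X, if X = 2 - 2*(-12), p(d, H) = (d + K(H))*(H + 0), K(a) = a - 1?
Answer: 0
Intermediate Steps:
K(a) = -1 + a
p(d, H) = H*(-1 + H + d) (p(d, H) = (d + (-1 + H))*(H + 0) = (-1 + H + d)*H = H*(-1 + H + d))
X = 26 (X = 2 + 24 = 26)
p(-5, 6)*X = (6*(-1 + 6 - 5))*26 = (6*0)*26 = 0*26 = 0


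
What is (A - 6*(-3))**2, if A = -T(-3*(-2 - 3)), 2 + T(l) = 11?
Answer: 81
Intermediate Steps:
T(l) = 9 (T(l) = -2 + 11 = 9)
A = -9 (A = -1*9 = -9)
(A - 6*(-3))**2 = (-9 - 6*(-3))**2 = (-9 + 18)**2 = 9**2 = 81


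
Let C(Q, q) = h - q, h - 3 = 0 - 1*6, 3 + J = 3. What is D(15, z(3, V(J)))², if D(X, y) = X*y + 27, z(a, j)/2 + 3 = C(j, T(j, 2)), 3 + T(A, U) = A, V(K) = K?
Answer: 3969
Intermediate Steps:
J = 0 (J = -3 + 3 = 0)
T(A, U) = -3 + A
h = -3 (h = 3 + (0 - 1*6) = 3 + (0 - 6) = 3 - 6 = -3)
C(Q, q) = -3 - q
z(a, j) = -6 - 2*j (z(a, j) = -6 + 2*(-3 - (-3 + j)) = -6 + 2*(-3 + (3 - j)) = -6 + 2*(-j) = -6 - 2*j)
D(X, y) = 27 + X*y
D(15, z(3, V(J)))² = (27 + 15*(-6 - 2*0))² = (27 + 15*(-6 + 0))² = (27 + 15*(-6))² = (27 - 90)² = (-63)² = 3969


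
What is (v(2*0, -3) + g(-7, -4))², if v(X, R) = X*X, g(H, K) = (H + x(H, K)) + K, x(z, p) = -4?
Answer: 225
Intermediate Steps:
g(H, K) = -4 + H + K (g(H, K) = (H - 4) + K = (-4 + H) + K = -4 + H + K)
v(X, R) = X²
(v(2*0, -3) + g(-7, -4))² = ((2*0)² + (-4 - 7 - 4))² = (0² - 15)² = (0 - 15)² = (-15)² = 225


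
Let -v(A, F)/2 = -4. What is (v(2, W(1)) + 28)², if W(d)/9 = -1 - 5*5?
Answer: 1296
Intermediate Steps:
W(d) = -234 (W(d) = 9*(-1 - 5*5) = 9*(-1 - 25) = 9*(-26) = -234)
v(A, F) = 8 (v(A, F) = -2*(-4) = 8)
(v(2, W(1)) + 28)² = (8 + 28)² = 36² = 1296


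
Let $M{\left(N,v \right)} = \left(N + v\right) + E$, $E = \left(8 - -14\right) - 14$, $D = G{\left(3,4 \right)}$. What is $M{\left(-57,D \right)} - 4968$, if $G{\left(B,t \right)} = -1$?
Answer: $-5018$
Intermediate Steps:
$D = -1$
$E = 8$ ($E = \left(8 + 14\right) - 14 = 22 - 14 = 8$)
$M{\left(N,v \right)} = 8 + N + v$ ($M{\left(N,v \right)} = \left(N + v\right) + 8 = 8 + N + v$)
$M{\left(-57,D \right)} - 4968 = \left(8 - 57 - 1\right) - 4968 = -50 - 4968 = -5018$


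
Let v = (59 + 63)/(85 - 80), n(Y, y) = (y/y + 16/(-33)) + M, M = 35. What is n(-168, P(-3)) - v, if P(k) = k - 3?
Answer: 1834/165 ≈ 11.115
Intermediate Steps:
P(k) = -3 + k
n(Y, y) = 1172/33 (n(Y, y) = (y/y + 16/(-33)) + 35 = (1 + 16*(-1/33)) + 35 = (1 - 16/33) + 35 = 17/33 + 35 = 1172/33)
v = 122/5 ≈ 24.400
n(-168, P(-3)) - v = 1172/33 - 1*122/5 = 1172/33 - 122/5 = 1834/165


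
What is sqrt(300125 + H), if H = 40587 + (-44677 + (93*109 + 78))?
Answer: 175*sqrt(10) ≈ 553.40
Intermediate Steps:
H = 6125 (H = 40587 + (-44677 + (10137 + 78)) = 40587 + (-44677 + 10215) = 40587 - 34462 = 6125)
sqrt(300125 + H) = sqrt(300125 + 6125) = sqrt(306250) = 175*sqrt(10)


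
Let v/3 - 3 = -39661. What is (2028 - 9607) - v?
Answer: 111395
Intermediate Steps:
v = -118974 (v = 9 + 3*(-39661) = 9 - 118983 = -118974)
(2028 - 9607) - v = (2028 - 9607) - 1*(-118974) = -7579 + 118974 = 111395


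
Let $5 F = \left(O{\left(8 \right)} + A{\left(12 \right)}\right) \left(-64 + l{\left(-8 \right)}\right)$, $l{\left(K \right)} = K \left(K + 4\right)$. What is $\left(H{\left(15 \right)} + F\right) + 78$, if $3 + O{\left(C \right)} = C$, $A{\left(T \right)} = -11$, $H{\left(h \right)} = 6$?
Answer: $\frac{612}{5} \approx 122.4$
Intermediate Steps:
$l{\left(K \right)} = K \left(4 + K\right)$
$O{\left(C \right)} = -3 + C$
$F = \frac{192}{5}$ ($F = \frac{\left(\left(-3 + 8\right) - 11\right) \left(-64 - 8 \left(4 - 8\right)\right)}{5} = \frac{\left(5 - 11\right) \left(-64 - -32\right)}{5} = \frac{\left(-6\right) \left(-64 + 32\right)}{5} = \frac{\left(-6\right) \left(-32\right)}{5} = \frac{1}{5} \cdot 192 = \frac{192}{5} \approx 38.4$)
$\left(H{\left(15 \right)} + F\right) + 78 = \left(6 + \frac{192}{5}\right) + 78 = \frac{222}{5} + 78 = \frac{612}{5}$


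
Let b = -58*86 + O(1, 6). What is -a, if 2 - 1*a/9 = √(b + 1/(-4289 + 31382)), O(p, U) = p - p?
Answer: -18 + 3*I*√3661344850119/9031 ≈ -18.0 + 635.63*I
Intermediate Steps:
O(p, U) = 0
b = -4988 (b = -58*86 + 0 = -4988 + 0 = -4988)
a = 18 - 3*I*√3661344850119/9031 (a = 18 - 9*√(-4988 + 1/(-4289 + 31382)) = 18 - 9*√(-4988 + 1/27093) = 18 - 3*I*√3661344850119/9031 ≈ 18.0 - 635.63*I)
-a = -(18 - 3*I*√3661344850119/9031) = -18 + 3*I*√3661344850119/9031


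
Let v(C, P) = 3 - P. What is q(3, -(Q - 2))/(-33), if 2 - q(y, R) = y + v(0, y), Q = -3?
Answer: 1/33 ≈ 0.030303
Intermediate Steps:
q(y, R) = -1 (q(y, R) = 2 - (y + (3 - y)) = 2 - 1*3 = 2 - 3 = -1)
q(3, -(Q - 2))/(-33) = -1/(-33) = -1*(-1/33) = 1/33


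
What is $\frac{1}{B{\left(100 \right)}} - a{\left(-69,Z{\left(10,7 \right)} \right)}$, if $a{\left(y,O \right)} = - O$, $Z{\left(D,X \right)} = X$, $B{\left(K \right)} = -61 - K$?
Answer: $\frac{1126}{161} \approx 6.9938$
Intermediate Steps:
$\frac{1}{B{\left(100 \right)}} - a{\left(-69,Z{\left(10,7 \right)} \right)} = \frac{1}{-61 - 100} - \left(-1\right) 7 = \frac{1}{-61 - 100} - -7 = \frac{1}{-161} + 7 = - \frac{1}{161} + 7 = \frac{1126}{161}$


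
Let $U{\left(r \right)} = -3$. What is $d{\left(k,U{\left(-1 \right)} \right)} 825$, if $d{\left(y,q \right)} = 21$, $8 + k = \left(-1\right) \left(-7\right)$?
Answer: $17325$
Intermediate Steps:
$k = -1$ ($k = -8 - -7 = -8 + 7 = -1$)
$d{\left(k,U{\left(-1 \right)} \right)} 825 = 21 \cdot 825 = 17325$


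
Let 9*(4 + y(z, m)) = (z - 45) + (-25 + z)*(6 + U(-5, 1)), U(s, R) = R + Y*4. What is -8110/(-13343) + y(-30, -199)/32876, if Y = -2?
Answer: 599718008/986995053 ≈ 0.60762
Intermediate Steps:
U(s, R) = -8 + R (U(s, R) = R - 2*4 = R - 8 = -8 + R)
y(z, m) = -56/9 (y(z, m) = -4 + ((z - 45) + (-25 + z)*(6 + (-8 + 1)))/9 = -4 + ((-45 + z) + (-25 + z)*(6 - 7))/9 = -4 + ((-45 + z) + (-25 + z)*(-1))/9 = -4 + ((-45 + z) + (25 - z))/9 = -4 + (⅑)*(-20) = -4 - 20/9 = -56/9)
-8110/(-13343) + y(-30, -199)/32876 = -8110/(-13343) - 56/9/32876 = -8110*(-1/13343) - 56/9*1/32876 = 8110/13343 - 14/73971 = 599718008/986995053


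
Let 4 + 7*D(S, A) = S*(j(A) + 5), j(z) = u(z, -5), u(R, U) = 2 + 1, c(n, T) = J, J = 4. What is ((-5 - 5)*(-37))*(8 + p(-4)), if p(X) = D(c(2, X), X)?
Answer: 4440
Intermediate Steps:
c(n, T) = 4
u(R, U) = 3
j(z) = 3
D(S, A) = -4/7 + 8*S/7 (D(S, A) = -4/7 + (S*(3 + 5))/7 = -4/7 + (S*8)/7 = -4/7 + (8*S)/7 = -4/7 + 8*S/7)
p(X) = 4 (p(X) = -4/7 + (8/7)*4 = -4/7 + 32/7 = 4)
((-5 - 5)*(-37))*(8 + p(-4)) = ((-5 - 5)*(-37))*(8 + 4) = -10*(-37)*12 = 370*12 = 4440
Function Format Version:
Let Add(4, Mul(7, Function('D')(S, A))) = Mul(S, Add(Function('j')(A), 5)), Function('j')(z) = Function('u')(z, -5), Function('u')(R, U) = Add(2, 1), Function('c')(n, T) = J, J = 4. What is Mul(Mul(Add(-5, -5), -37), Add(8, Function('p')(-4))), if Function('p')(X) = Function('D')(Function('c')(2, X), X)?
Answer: 4440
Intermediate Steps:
Function('c')(n, T) = 4
Function('u')(R, U) = 3
Function('j')(z) = 3
Function('D')(S, A) = Add(Rational(-4, 7), Mul(Rational(8, 7), S)) (Function('D')(S, A) = Add(Rational(-4, 7), Mul(Rational(1, 7), Mul(S, Add(3, 5)))) = Add(Rational(-4, 7), Mul(Rational(1, 7), Mul(S, 8))) = Add(Rational(-4, 7), Mul(Rational(1, 7), Mul(8, S))) = Add(Rational(-4, 7), Mul(Rational(8, 7), S)))
Function('p')(X) = 4 (Function('p')(X) = Add(Rational(-4, 7), Mul(Rational(8, 7), 4)) = Add(Rational(-4, 7), Rational(32, 7)) = 4)
Mul(Mul(Add(-5, -5), -37), Add(8, Function('p')(-4))) = Mul(Mul(Add(-5, -5), -37), Add(8, 4)) = Mul(Mul(-10, -37), 12) = Mul(370, 12) = 4440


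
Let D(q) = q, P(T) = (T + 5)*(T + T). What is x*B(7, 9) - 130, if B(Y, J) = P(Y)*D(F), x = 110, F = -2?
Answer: -37090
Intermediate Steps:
P(T) = 2*T*(5 + T) (P(T) = (5 + T)*(2*T) = 2*T*(5 + T))
B(Y, J) = -4*Y*(5 + Y) (B(Y, J) = (2*Y*(5 + Y))*(-2) = -4*Y*(5 + Y))
x*B(7, 9) - 130 = 110*(-4*7*(5 + 7)) - 130 = 110*(-4*7*12) - 130 = 110*(-336) - 130 = -36960 - 130 = -37090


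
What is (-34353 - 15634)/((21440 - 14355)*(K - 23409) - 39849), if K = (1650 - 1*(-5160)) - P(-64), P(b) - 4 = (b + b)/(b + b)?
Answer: 49987/117679189 ≈ 0.00042477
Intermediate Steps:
P(b) = 5 (P(b) = 4 + (b + b)/(b + b) = 4 + (2*b)/((2*b)) = 4 + (2*b)*(1/(2*b)) = 4 + 1 = 5)
K = 6805 (K = (1650 - 1*(-5160)) - 1*5 = (1650 + 5160) - 5 = 6810 - 5 = 6805)
(-34353 - 15634)/((21440 - 14355)*(K - 23409) - 39849) = (-34353 - 15634)/((21440 - 14355)*(6805 - 23409) - 39849) = -49987/(7085*(-16604) - 39849) = -49987/(-117639340 - 39849) = -49987/(-117679189) = -49987*(-1/117679189) = 49987/117679189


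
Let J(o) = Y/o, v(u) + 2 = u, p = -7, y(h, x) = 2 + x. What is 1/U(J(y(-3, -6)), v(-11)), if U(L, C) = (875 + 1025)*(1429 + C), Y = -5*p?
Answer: 1/2690400 ≈ 3.7169e-7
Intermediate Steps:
v(u) = -2 + u
Y = 35 (Y = -5*(-7) = 35)
J(o) = 35/o
U(L, C) = 2715100 + 1900*C (U(L, C) = 1900*(1429 + C) = 2715100 + 1900*C)
1/U(J(y(-3, -6)), v(-11)) = 1/(2715100 + 1900*(-2 - 11)) = 1/(2715100 + 1900*(-13)) = 1/(2715100 - 24700) = 1/2690400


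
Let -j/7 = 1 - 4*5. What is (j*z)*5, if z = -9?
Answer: -5985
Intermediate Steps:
j = 133 (j = -7*(1 - 4*5) = -7*(1 - 20) = -7*(-19) = 133)
(j*z)*5 = (133*(-9))*5 = -1197*5 = -5985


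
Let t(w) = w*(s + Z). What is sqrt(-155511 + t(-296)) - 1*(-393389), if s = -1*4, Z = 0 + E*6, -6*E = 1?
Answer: 393389 + I*sqrt(154031) ≈ 3.9339e+5 + 392.47*I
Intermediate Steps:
E = -1/6 (E = -1/6*1 = -1/6 ≈ -0.16667)
Z = -1 (Z = 0 - 1/6*6 = 0 - 1 = -1)
s = -4
t(w) = -5*w (t(w) = w*(-4 - 1) = w*(-5) = -5*w)
sqrt(-155511 + t(-296)) - 1*(-393389) = sqrt(-155511 - 5*(-296)) - 1*(-393389) = sqrt(-155511 + 1480) + 393389 = sqrt(-154031) + 393389 = I*sqrt(154031) + 393389 = 393389 + I*sqrt(154031)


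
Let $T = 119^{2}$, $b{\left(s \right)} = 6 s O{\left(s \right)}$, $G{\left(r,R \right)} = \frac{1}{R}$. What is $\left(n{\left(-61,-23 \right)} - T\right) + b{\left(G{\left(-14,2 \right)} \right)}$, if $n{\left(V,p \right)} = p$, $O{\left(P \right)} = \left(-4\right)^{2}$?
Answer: $-14136$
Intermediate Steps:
$O{\left(P \right)} = 16$
$b{\left(s \right)} = 96 s$ ($b{\left(s \right)} = 6 s 16 = 96 s$)
$T = 14161$
$\left(n{\left(-61,-23 \right)} - T\right) + b{\left(G{\left(-14,2 \right)} \right)} = \left(-23 - 14161\right) + \frac{96}{2} = \left(-23 - 14161\right) + 96 \cdot \frac{1}{2} = -14184 + 48 = -14136$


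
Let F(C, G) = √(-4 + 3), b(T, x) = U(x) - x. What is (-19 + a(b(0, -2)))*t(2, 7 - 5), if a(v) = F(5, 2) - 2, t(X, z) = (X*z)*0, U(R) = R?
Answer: 0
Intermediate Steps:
b(T, x) = 0 (b(T, x) = x - x = 0)
t(X, z) = 0
F(C, G) = I (F(C, G) = √(-1) = I)
a(v) = -2 + I (a(v) = I - 2 = -2 + I)
(-19 + a(b(0, -2)))*t(2, 7 - 5) = (-19 + (-2 + I))*0 = (-21 + I)*0 = 0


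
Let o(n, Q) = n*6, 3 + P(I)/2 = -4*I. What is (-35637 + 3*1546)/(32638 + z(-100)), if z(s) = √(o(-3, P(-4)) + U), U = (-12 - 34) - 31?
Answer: -337248454/355079713 + 10333*I*√95/355079713 ≈ -0.94978 + 0.00028364*I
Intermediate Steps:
P(I) = -6 - 8*I (P(I) = -6 + 2*(-4*I) = -6 - 8*I)
o(n, Q) = 6*n
U = -77 (U = -46 - 31 = -77)
z(s) = I*√95 (z(s) = √(6*(-3) - 77) = √(-18 - 77) = √(-95) = I*√95)
(-35637 + 3*1546)/(32638 + z(-100)) = (-35637 + 3*1546)/(32638 + I*√95) = (-35637 + 4638)/(32638 + I*√95) = -30999/(32638 + I*√95)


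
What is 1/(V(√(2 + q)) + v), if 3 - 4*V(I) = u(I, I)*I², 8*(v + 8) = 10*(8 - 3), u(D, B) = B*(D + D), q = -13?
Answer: -2/123 ≈ -0.016260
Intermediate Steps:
u(D, B) = 2*B*D (u(D, B) = B*(2*D) = 2*B*D)
v = -7/4 (v = -8 + (10*(8 - 3))/8 = -8 + (10*5)/8 = -8 + (⅛)*50 = -8 + 25/4 = -7/4 ≈ -1.7500)
V(I) = ¾ - I⁴/2 (V(I) = ¾ - 2*I*I*I²/4 = ¾ - 2*I²*I²/4 = ¾ - I⁴/2)
1/(V(√(2 + q)) + v) = 1/((¾ - (2 - 13)²/2) - 7/4) = 1/((¾ - (√(-11))⁴/2) - 7/4) = 1/((¾ - (I*√11)⁴/2) - 7/4) = 1/((¾ - ½*121) - 7/4) = 1/((¾ - 121/2) - 7/4) = 1/(-239/4 - 7/4) = 1/(-123/2) = -2/123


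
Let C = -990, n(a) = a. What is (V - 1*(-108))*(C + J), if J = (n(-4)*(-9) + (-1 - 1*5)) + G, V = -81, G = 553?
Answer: -10989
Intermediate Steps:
J = 583 (J = (-4*(-9) + (-1 - 1*5)) + 553 = (36 + (-1 - 5)) + 553 = (36 - 6) + 553 = 30 + 553 = 583)
(V - 1*(-108))*(C + J) = (-81 - 1*(-108))*(-990 + 583) = (-81 + 108)*(-407) = 27*(-407) = -10989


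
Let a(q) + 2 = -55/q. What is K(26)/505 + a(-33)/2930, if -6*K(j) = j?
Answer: -2573/295930 ≈ -0.0086946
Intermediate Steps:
K(j) = -j/6
a(q) = -2 - 55/q
K(26)/505 + a(-33)/2930 = -⅙*26/505 + (-2 - 55/(-33))/2930 = -13/3*1/505 + (-2 - 55*(-1/33))*(1/2930) = -13/1515 + (-2 + 5/3)*(1/2930) = -13/1515 - ⅓*1/2930 = -13/1515 - 1/8790 = -2573/295930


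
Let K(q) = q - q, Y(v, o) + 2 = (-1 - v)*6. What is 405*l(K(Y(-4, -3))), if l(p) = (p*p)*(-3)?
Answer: 0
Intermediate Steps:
Y(v, o) = -8 - 6*v (Y(v, o) = -2 + (-1 - v)*6 = -2 + (-6 - 6*v) = -8 - 6*v)
K(q) = 0
l(p) = -3*p² (l(p) = p²*(-3) = -3*p²)
405*l(K(Y(-4, -3))) = 405*(-3*0²) = 405*(-3*0) = 405*0 = 0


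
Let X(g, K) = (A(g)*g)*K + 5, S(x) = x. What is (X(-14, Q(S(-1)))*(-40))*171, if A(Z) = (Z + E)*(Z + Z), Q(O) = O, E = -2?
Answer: -42934680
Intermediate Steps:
A(Z) = 2*Z*(-2 + Z) (A(Z) = (Z - 2)*(Z + Z) = (-2 + Z)*(2*Z) = 2*Z*(-2 + Z))
X(g, K) = 5 + 2*K*g**2*(-2 + g) (X(g, K) = ((2*g*(-2 + g))*g)*K + 5 = (2*g**2*(-2 + g))*K + 5 = 2*K*g**2*(-2 + g) + 5 = 5 + 2*K*g**2*(-2 + g))
(X(-14, Q(S(-1)))*(-40))*171 = ((5 + 2*(-1)*(-14)**2*(-2 - 14))*(-40))*171 = ((5 + 2*(-1)*196*(-16))*(-40))*171 = ((5 + 6272)*(-40))*171 = (6277*(-40))*171 = -251080*171 = -42934680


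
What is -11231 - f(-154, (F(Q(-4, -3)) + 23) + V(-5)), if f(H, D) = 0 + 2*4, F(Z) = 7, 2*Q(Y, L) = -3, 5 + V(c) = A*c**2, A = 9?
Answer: -11239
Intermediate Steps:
V(c) = -5 + 9*c**2
Q(Y, L) = -3/2 (Q(Y, L) = (1/2)*(-3) = -3/2)
f(H, D) = 8 (f(H, D) = 0 + 8 = 8)
-11231 - f(-154, (F(Q(-4, -3)) + 23) + V(-5)) = -11231 - 1*8 = -11231 - 8 = -11239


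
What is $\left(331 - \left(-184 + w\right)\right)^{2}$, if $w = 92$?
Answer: $178929$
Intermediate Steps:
$\left(331 - \left(-184 + w\right)\right)^{2} = \left(331 + \left(184 - 92\right)\right)^{2} = \left(331 + 92\right)^{2} = 423^{2} = 178929$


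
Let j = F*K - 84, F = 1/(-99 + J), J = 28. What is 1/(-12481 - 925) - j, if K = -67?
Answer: 79055111/951826 ≈ 83.056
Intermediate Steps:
F = -1/71 (F = 1/(-99 + 28) = 1/(-71) = -1/71 ≈ -0.014085)
j = -5897/71 (j = -1/71*(-67) - 84 = 67/71 - 84 = -5897/71 ≈ -83.056)
1/(-12481 - 925) - j = 1/(-12481 - 925) - 1*(-5897/71) = 1/(-13406) + 5897/71 = -1/13406 + 5897/71 = 79055111/951826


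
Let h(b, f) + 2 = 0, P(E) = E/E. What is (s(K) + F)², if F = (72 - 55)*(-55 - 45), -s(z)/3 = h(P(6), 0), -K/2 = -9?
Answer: 2869636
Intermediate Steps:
P(E) = 1
h(b, f) = -2 (h(b, f) = -2 + 0 = -2)
K = 18 (K = -2*(-9) = 18)
s(z) = 6 (s(z) = -3*(-2) = 6)
F = -1700 (F = 17*(-100) = -1700)
(s(K) + F)² = (6 - 1700)² = (-1694)² = 2869636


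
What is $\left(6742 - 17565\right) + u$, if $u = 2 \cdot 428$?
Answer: $-9967$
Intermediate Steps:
$u = 856$
$\left(6742 - 17565\right) + u = \left(6742 - 17565\right) + 856 = -10823 + 856 = -9967$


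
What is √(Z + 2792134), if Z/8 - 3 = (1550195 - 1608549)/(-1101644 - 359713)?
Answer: √662537063907809774/487119 ≈ 1671.0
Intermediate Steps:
Z = 35539400/1461357 (Z = 24 + 8*((1550195 - 1608549)/(-1101644 - 359713)) = 24 + 8*(-58354/(-1461357)) = 24 + 8*(-58354*(-1/1461357)) = 24 + 8*(58354/1461357) = 24 + 466832/1461357 = 35539400/1461357 ≈ 24.319)
√(Z + 2792134) = √(35539400/1461357 + 2792134) = √(4080340105238/1461357) = √662537063907809774/487119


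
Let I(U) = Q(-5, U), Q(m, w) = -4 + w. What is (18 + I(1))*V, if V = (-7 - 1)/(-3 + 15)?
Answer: -10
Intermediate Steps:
I(U) = -4 + U
V = -⅔ (V = -8/12 = -8*1/12 = -⅔ ≈ -0.66667)
(18 + I(1))*V = (18 + (-4 + 1))*(-⅔) = (18 - 3)*(-⅔) = 15*(-⅔) = -10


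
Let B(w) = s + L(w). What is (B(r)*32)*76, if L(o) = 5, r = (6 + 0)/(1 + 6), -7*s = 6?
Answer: 70528/7 ≈ 10075.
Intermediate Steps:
s = -6/7 (s = -1/7*6 = -6/7 ≈ -0.85714)
r = 6/7 ≈ 0.85714
B(w) = 29/7 (B(w) = -6/7 + 5 = 29/7)
(B(r)*32)*76 = ((29/7)*32)*76 = (928/7)*76 = 70528/7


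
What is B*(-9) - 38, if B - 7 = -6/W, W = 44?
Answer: -2195/22 ≈ -99.773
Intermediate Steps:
B = 151/22 (B = 7 - 6/44 = 7 - 6*1/44 = 7 - 3/22 = 151/22 ≈ 6.8636)
B*(-9) - 38 = (151/22)*(-9) - 38 = -1359/22 - 38 = -2195/22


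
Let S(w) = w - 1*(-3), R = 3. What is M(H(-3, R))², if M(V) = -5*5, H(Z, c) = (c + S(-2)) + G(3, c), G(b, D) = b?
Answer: 625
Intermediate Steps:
S(w) = 3 + w (S(w) = w + 3 = 3 + w)
H(Z, c) = 4 + c (H(Z, c) = (c + (3 - 2)) + 3 = (c + 1) + 3 = (1 + c) + 3 = 4 + c)
M(V) = -25
M(H(-3, R))² = (-25)² = 625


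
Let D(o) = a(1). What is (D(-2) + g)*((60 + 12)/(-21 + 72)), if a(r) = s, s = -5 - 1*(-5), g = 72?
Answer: 1728/17 ≈ 101.65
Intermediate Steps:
s = 0 (s = -5 + 5 = 0)
a(r) = 0
D(o) = 0
(D(-2) + g)*((60 + 12)/(-21 + 72)) = (0 + 72)*((60 + 12)/(-21 + 72)) = 72*(72/51) = 72*(72*(1/51)) = 72*(24/17) = 1728/17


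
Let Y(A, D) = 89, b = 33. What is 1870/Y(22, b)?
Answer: 1870/89 ≈ 21.011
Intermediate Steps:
1870/Y(22, b) = 1870/89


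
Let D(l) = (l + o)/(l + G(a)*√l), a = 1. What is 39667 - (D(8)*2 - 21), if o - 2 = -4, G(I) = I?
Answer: 277804/7 + 3*√2/7 ≈ 39687.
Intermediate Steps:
o = -2 (o = 2 - 4 = -2)
D(l) = (-2 + l)/(l + √l) (D(l) = (l - 2)/(l + 1*√l) = (-2 + l)/(l + √l))
39667 - (D(8)*2 - 21) = 39667 - (((-2 + 8)/(8 + √8))*2 - 21) = 39667 - ((6/(8 + 2*√2))*2 - 21) = 39667 - (12/(8 + 2*√2) - 21) = 39667 - (-21 + 12/(8 + 2*√2)) = 39667 + (21 - 12/(8 + 2*√2)) = 39688 - 12/(8 + 2*√2)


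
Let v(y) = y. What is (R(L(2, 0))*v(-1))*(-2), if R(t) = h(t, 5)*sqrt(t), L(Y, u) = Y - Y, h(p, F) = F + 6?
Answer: 0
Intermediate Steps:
h(p, F) = 6 + F
L(Y, u) = 0
R(t) = 11*sqrt(t) (R(t) = (6 + 5)*sqrt(t) = 11*sqrt(t))
(R(L(2, 0))*v(-1))*(-2) = ((11*sqrt(0))*(-1))*(-2) = ((11*0)*(-1))*(-2) = (0*(-1))*(-2) = 0*(-2) = 0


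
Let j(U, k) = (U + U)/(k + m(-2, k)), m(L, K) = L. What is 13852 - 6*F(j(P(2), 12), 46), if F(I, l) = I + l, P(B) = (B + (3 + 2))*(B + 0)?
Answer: 67796/5 ≈ 13559.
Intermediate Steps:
P(B) = B*(5 + B) (P(B) = (B + 5)*B = (5 + B)*B = B*(5 + B))
j(U, k) = 2*U/(-2 + k) (j(U, k) = (U + U)/(k - 2) = (2*U)/(-2 + k) = 2*U/(-2 + k))
13852 - 6*F(j(P(2), 12), 46) = 13852 - 6*(2*(2*(5 + 2))/(-2 + 12) + 46) = 13852 - 6*(2*(2*7)/10 + 46) = 13852 - 6*(2*14*(⅒) + 46) = 13852 - 6*(14/5 + 46) = 13852 - 6*244/5 = 13852 - 1*1464/5 = 13852 - 1464/5 = 67796/5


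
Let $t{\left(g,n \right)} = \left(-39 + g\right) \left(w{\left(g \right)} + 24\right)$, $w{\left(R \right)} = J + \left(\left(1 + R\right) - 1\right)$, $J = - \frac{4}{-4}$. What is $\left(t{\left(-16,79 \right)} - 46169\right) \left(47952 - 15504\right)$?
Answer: $-1514153472$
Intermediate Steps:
$J = 1$ ($J = \left(-4\right) \left(- \frac{1}{4}\right) = 1$)
$w{\left(R \right)} = 1 + R$ ($w{\left(R \right)} = 1 + \left(\left(1 + R\right) - 1\right) = 1 + R$)
$t{\left(g,n \right)} = \left(-39 + g\right) \left(25 + g\right)$ ($t{\left(g,n \right)} = \left(-39 + g\right) \left(\left(1 + g\right) + 24\right) = \left(-39 + g\right) \left(25 + g\right)$)
$\left(t{\left(-16,79 \right)} - 46169\right) \left(47952 - 15504\right) = \left(\left(-975 + \left(-16\right)^{2} - -224\right) - 46169\right) \left(47952 - 15504\right) = \left(\left(-975 + 256 + 224\right) - 46169\right) 32448 = \left(-495 - 46169\right) 32448 = \left(-46664\right) 32448 = -1514153472$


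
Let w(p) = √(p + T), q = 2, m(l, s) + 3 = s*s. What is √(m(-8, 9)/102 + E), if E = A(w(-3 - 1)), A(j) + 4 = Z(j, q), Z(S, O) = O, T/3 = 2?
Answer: I*√357/17 ≈ 1.1114*I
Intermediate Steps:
T = 6 (T = 3*2 = 6)
m(l, s) = -3 + s² (m(l, s) = -3 + s*s = -3 + s²)
w(p) = √(6 + p) (w(p) = √(p + 6) = √(6 + p))
A(j) = -2 (A(j) = -4 + 2 = -2)
E = -2
√(m(-8, 9)/102 + E) = √((-3 + 9²)/102 - 2) = √((-3 + 81)*(1/102) - 2) = √(78*(1/102) - 2) = √(13/17 - 2) = √(-21/17) = I*√357/17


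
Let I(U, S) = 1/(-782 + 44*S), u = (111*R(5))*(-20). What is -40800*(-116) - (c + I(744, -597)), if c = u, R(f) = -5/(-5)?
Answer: 128082291001/27050 ≈ 4.7350e+6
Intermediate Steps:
R(f) = 1 (R(f) = -5*(-⅕) = 1)
u = -2220 (u = (111*1)*(-20) = 111*(-20) = -2220)
c = -2220
-40800*(-116) - (c + I(744, -597)) = -40800*(-116) - (-2220 + 1/(2*(-391 + 22*(-597)))) = 4732800 - (-2220 + 1/(2*(-391 - 13134))) = 4732800 - (-2220 + (½)/(-13525)) = 4732800 - (-2220 + (½)*(-1/13525)) = 4732800 - (-2220 - 1/27050) = 4732800 - 1*(-60051001/27050) = 4732800 + 60051001/27050 = 128082291001/27050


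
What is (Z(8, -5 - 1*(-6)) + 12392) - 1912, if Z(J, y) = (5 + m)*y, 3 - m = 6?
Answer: 10482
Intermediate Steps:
m = -3 (m = 3 - 1*6 = 3 - 6 = -3)
Z(J, y) = 2*y (Z(J, y) = (5 - 3)*y = 2*y)
(Z(8, -5 - 1*(-6)) + 12392) - 1912 = (2*(-5 - 1*(-6)) + 12392) - 1912 = (2*(-5 + 6) + 12392) - 1912 = (2*1 + 12392) - 1912 = (2 + 12392) - 1912 = 12394 - 1912 = 10482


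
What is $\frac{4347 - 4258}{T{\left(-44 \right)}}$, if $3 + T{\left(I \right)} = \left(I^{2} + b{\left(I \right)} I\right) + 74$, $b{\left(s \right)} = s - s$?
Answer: $\frac{89}{2007} \approx 0.044345$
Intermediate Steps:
$b{\left(s \right)} = 0$
$T{\left(I \right)} = 71 + I^{2}$ ($T{\left(I \right)} = -3 + \left(\left(I^{2} + 0 I\right) + 74\right) = -3 + \left(\left(I^{2} + 0\right) + 74\right) = -3 + \left(I^{2} + 74\right) = -3 + \left(74 + I^{2}\right) = 71 + I^{2}$)
$\frac{4347 - 4258}{T{\left(-44 \right)}} = \frac{4347 - 4258}{71 + \left(-44\right)^{2}} = \frac{89}{71 + 1936} = \frac{89}{2007}$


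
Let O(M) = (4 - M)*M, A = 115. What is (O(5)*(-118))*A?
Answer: 67850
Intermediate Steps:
O(M) = M*(4 - M)
(O(5)*(-118))*A = ((5*(4 - 1*5))*(-118))*115 = ((5*(4 - 5))*(-118))*115 = ((5*(-1))*(-118))*115 = -5*(-118)*115 = 590*115 = 67850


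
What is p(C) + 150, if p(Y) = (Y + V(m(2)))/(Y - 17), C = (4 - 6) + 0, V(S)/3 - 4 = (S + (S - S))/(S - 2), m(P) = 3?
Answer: 149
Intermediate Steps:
V(S) = 12 + 3*S/(-2 + S) (V(S) = 12 + 3*((S + (S - S))/(S - 2)) = 12 + 3*((S + 0)/(-2 + S)) = 12 + 3*(S/(-2 + S)) = 12 + 3*S/(-2 + S))
C = -2 (C = -2 + 0 = -2)
p(Y) = (21 + Y)/(-17 + Y) (p(Y) = (Y + 3*(-8 + 5*3)/(-2 + 3))/(Y - 17) = (Y + 3*(-8 + 15)/1)/(-17 + Y) = (Y + 3*1*7)/(-17 + Y) = (Y + 21)/(-17 + Y) = (21 + Y)/(-17 + Y))
p(C) + 150 = (21 - 2)/(-17 - 2) + 150 = 19/(-19) + 150 = -1/19*19 + 150 = -1 + 150 = 149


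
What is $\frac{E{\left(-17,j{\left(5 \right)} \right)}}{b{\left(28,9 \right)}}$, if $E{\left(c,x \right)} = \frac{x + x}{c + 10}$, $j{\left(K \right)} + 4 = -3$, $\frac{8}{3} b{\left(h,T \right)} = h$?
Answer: $\frac{4}{21} \approx 0.19048$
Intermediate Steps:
$b{\left(h,T \right)} = \frac{3 h}{8}$
$j{\left(K \right)} = -7$ ($j{\left(K \right)} = -4 - 3 = -7$)
$E{\left(c,x \right)} = \frac{2 x}{10 + c}$
$\frac{E{\left(-17,j{\left(5 \right)} \right)}}{b{\left(28,9 \right)}} = \frac{2 \left(-7\right) \frac{1}{10 - 17}}{\frac{3}{8} \cdot 28} = \frac{2 \left(-7\right) \frac{1}{-7}}{\frac{21}{2}} = 2 \left(-7\right) \left(- \frac{1}{7}\right) \frac{2}{21} = 2 \cdot \frac{2}{21} = \frac{4}{21}$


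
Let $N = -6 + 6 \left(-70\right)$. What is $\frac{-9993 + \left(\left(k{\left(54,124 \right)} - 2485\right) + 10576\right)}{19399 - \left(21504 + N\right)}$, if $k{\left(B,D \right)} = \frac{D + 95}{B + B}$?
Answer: $\frac{68399}{60444} \approx 1.1316$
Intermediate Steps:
$k{\left(B,D \right)} = \frac{95 + D}{2 B}$
$N = -426$ ($N = -6 - 420 = -426$)
$\frac{-9993 + \left(\left(k{\left(54,124 \right)} - 2485\right) + 10576\right)}{19399 - \left(21504 + N\right)} = \frac{-9993 + \left(\left(\frac{95 + 124}{2 \cdot 54} - 2485\right) + 10576\right)}{19399 - 21078} = \frac{-9993 + \left(\left(\frac{1}{2} \cdot \frac{1}{54} \cdot 219 - 2485\right) + 10576\right)}{19399 + \left(-21504 + 426\right)} = \frac{-9993 + \left(\left(\frac{73}{36} - 2485\right) + 10576\right)}{19399 - 21078} = \frac{-9993 + \left(- \frac{89387}{36} + 10576\right)}{-1679} = \left(-9993 + \frac{291349}{36}\right) \left(- \frac{1}{1679}\right) = \left(- \frac{68399}{36}\right) \left(- \frac{1}{1679}\right) = \frac{68399}{60444}$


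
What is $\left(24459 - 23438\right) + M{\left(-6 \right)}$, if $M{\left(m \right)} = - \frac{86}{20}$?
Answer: $\frac{10167}{10} \approx 1016.7$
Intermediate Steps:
$M{\left(m \right)} = - \frac{43}{10}$ ($M{\left(m \right)} = \left(-86\right) \frac{1}{20} = - \frac{43}{10}$)
$\left(24459 - 23438\right) + M{\left(-6 \right)} = \left(24459 - 23438\right) - \frac{43}{10} = 1021 - \frac{43}{10} = \frac{10167}{10}$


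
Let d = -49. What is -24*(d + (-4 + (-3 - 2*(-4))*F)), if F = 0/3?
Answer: 1272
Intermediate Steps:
F = 0 (F = 0*(⅓) = 0)
-24*(d + (-4 + (-3 - 2*(-4))*F)) = -24*(-49 + (-4 + (-3 - 2*(-4))*0)) = -24*(-49 + (-4 + (-3 + 8)*0)) = -24*(-49 + (-4 + 5*0)) = -24*(-49 + (-4 + 0)) = -24*(-49 - 4) = -24*(-53) = 1272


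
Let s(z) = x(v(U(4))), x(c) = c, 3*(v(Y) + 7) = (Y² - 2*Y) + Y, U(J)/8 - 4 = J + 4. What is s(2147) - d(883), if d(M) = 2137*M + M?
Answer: -1884821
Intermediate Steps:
d(M) = 2138*M
U(J) = 64 + 8*J (U(J) = 32 + 8*(J + 4) = 32 + 8*(4 + J) = 32 + (32 + 8*J) = 64 + 8*J)
v(Y) = -7 - Y/3 + Y²/3 (v(Y) = -7 + ((Y² - 2*Y) + Y)/3 = -7 + (Y² - Y)/3 = -7 + (-Y/3 + Y²/3) = -7 - Y/3 + Y²/3)
s(z) = 3033 (s(z) = -7 - (64 + 8*4)/3 + (64 + 8*4)²/3 = -7 - (64 + 32)/3 + (64 + 32)²/3 = -7 - ⅓*96 + (⅓)*96² = -7 - 32 + (⅓)*9216 = -7 - 32 + 3072 = 3033)
s(2147) - d(883) = 3033 - 2138*883 = 3033 - 1*1887854 = 3033 - 1887854 = -1884821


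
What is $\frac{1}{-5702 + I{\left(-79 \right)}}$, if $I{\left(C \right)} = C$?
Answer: $- \frac{1}{5781} \approx -0.00017298$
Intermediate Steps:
$\frac{1}{-5702 + I{\left(-79 \right)}} = \frac{1}{-5702 - 79} = \frac{1}{-5781} = - \frac{1}{5781}$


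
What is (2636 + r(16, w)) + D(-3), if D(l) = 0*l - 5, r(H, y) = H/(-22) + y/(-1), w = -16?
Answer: 29109/11 ≈ 2646.3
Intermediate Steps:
r(H, y) = -y - H/22 (r(H, y) = H*(-1/22) + y*(-1) = -H/22 - y = -y - H/22)
D(l) = -5 (D(l) = 0 - 5 = -5)
(2636 + r(16, w)) + D(-3) = (2636 + (-1*(-16) - 1/22*16)) - 5 = (2636 + (16 - 8/11)) - 5 = (2636 + 168/11) - 5 = 29164/11 - 5 = 29109/11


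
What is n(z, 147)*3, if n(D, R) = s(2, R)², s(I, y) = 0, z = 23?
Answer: 0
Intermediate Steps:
n(D, R) = 0 (n(D, R) = 0² = 0)
n(z, 147)*3 = 0*3 = 0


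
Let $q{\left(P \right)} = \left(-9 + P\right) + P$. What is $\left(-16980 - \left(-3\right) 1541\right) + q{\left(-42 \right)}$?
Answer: $-12450$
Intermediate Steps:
$q{\left(P \right)} = -9 + 2 P$
$\left(-16980 - \left(-3\right) 1541\right) + q{\left(-42 \right)} = \left(-16980 - \left(-3\right) 1541\right) + \left(-9 + 2 \left(-42\right)\right) = \left(-16980 - -4623\right) - 93 = \left(-16980 + 4623\right) - 93 = -12357 - 93 = -12450$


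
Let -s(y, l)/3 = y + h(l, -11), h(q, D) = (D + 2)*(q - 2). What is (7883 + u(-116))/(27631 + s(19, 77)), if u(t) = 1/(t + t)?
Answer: 1828855/6866968 ≈ 0.26633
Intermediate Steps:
h(q, D) = (-2 + q)*(2 + D) (h(q, D) = (2 + D)*(-2 + q) = (-2 + q)*(2 + D))
u(t) = 1/(2*t)
s(y, l) = -54 - 3*y + 27*l (s(y, l) = -3*(y + (-4 - 2*(-11) + 2*l - 11*l)) = -3*(y + (-4 + 22 + 2*l - 11*l)) = -3*(y + (18 - 9*l)) = -3*(18 + y - 9*l) = -54 - 3*y + 27*l)
(7883 + u(-116))/(27631 + s(19, 77)) = (7883 + (½)/(-116))/(27631 + (-54 - 3*19 + 27*77)) = (7883 + (½)*(-1/116))/(27631 + (-54 - 57 + 2079)) = (7883 - 1/232)/(27631 + 1968) = (1828855/232)/29599 = (1828855/232)*(1/29599) = 1828855/6866968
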